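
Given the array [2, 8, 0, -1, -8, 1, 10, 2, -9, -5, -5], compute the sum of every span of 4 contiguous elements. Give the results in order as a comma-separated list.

(2, 8, 0, -1) → sum 9
(8, 0, -1, -8) → sum -1
(0, -1, -8, 1) → sum -8
(-1, -8, 1, 10) → sum 2
(-8, 1, 10, 2) → sum 5
(1, 10, 2, -9) → sum 4
(10, 2, -9, -5) → sum -2
(2, -9, -5, -5) → sum -17

9, -1, -8, 2, 5, 4, -2, -17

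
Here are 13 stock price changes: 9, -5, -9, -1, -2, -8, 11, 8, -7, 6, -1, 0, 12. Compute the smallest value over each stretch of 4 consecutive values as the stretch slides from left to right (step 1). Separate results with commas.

-9, -9, -9, -8, -8, -8, -7, -7, -7, -1

9 -5 -9 -1 → min -9
-5 -9 -1 -2 → min -9
-9 -1 -2 -8 → min -9
-1 -2 -8 11 → min -8
-2 -8 11 8 → min -8
-8 11 8 -7 → min -8
11 8 -7 6 → min -7
8 -7 6 -1 → min -7
-7 6 -1 0 → min -7
6 -1 0 12 → min -1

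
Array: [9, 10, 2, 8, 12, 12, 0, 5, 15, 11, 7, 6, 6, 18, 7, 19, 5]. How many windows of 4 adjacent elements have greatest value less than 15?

6

(9, 10, 2, 8) → max 10  < 15 ✓
(10, 2, 8, 12) → max 12  < 15 ✓
(2, 8, 12, 12) → max 12  < 15 ✓
(8, 12, 12, 0) → max 12  < 15 ✓
(12, 12, 0, 5) → max 12  < 15 ✓
(12, 0, 5, 15) → max 15
(0, 5, 15, 11) → max 15
(5, 15, 11, 7) → max 15
(15, 11, 7, 6) → max 15
(11, 7, 6, 6) → max 11  < 15 ✓
(7, 6, 6, 18) → max 18
(6, 6, 18, 7) → max 18
(6, 18, 7, 19) → max 19
(18, 7, 19, 5) → max 19
6 windows satisfy the condition.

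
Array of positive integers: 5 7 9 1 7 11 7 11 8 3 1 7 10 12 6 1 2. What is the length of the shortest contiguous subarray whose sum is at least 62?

9

Extend right; whenever the sum reaches 62, record the length and shrink from the left:
add 5: running sum 5 < 62
add 7: running sum 12 < 62
add 9: running sum 21 < 62
add 1: running sum 22 < 62
add 7: running sum 29 < 62
add 11: running sum 40 < 62
add 7: running sum 47 < 62
add 11: running sum 58 < 62
end 8: [5, 7, 9, 1, 7, 11, 7, 11, 8] sum 66, len 9
end 9: [7, 9, 1, 7, 11, 7, 11, 8, 3] sum 64, len 9
end 10: [7, 9, 1, 7, 11, 7, 11, 8, 3, 1] sum 65, len 10
end 11: [9, 1, 7, 11, 7, 11, 8, 3, 1, 7] sum 65, len 10
end 12: [7, 11, 7, 11, 8, 3, 1, 7, 10] sum 65, len 9
end 13: [11, 7, 11, 8, 3, 1, 7, 10, 12] sum 70, len 9
end 14: [7, 11, 8, 3, 1, 7, 10, 12, 6] sum 65, len 9
end 15: [7, 11, 8, 3, 1, 7, 10, 12, 6, 1] sum 66, len 10
end 16: [7, 11, 8, 3, 1, 7, 10, 12, 6, 1, 2] sum 68, len 11
Shortest qualifying length: 9.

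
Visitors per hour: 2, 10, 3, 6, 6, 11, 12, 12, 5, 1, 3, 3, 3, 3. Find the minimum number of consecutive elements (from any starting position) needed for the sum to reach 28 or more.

add 2: running sum 2 < 28
add 10: running sum 12 < 28
add 3: running sum 15 < 28
add 6: running sum 21 < 28
add 6: running sum 27 < 28
end 5: [10, 3, 6, 6, 11] sum 36, len 5
end 6: [6, 11, 12] sum 29, len 3
end 7: [11, 12, 12] sum 35, len 3
end 8: [12, 12, 5] sum 29, len 3
end 9: [12, 12, 5, 1] sum 30, len 4
end 10: [12, 12, 5, 1, 3] sum 33, len 5
end 11: [12, 12, 5, 1, 3, 3] sum 36, len 6
end 12: [12, 12, 5, 1, 3, 3, 3] sum 39, len 7
end 13: [12, 5, 1, 3, 3, 3, 3] sum 30, len 7
Shortest qualifying length: 3.

3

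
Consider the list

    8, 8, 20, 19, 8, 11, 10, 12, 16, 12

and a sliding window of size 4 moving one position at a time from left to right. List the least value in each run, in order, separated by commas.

8, 8, 8, 8, 8, 10, 10

[8, 8, 20, 19] → min 8
[8, 20, 19, 8] → min 8
[20, 19, 8, 11] → min 8
[19, 8, 11, 10] → min 8
[8, 11, 10, 12] → min 8
[11, 10, 12, 16] → min 10
[10, 12, 16, 12] → min 10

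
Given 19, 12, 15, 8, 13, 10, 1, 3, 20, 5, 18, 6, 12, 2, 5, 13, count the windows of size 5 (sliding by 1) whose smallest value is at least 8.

[19, 12, 15, 8, 13] → min 8  ≥ 8 ✓
[12, 15, 8, 13, 10] → min 8  ≥ 8 ✓
[15, 8, 13, 10, 1] → min 1
[8, 13, 10, 1, 3] → min 1
[13, 10, 1, 3, 20] → min 1
[10, 1, 3, 20, 5] → min 1
[1, 3, 20, 5, 18] → min 1
[3, 20, 5, 18, 6] → min 3
[20, 5, 18, 6, 12] → min 5
[5, 18, 6, 12, 2] → min 2
[18, 6, 12, 2, 5] → min 2
[6, 12, 2, 5, 13] → min 2
2 windows satisfy the condition.

2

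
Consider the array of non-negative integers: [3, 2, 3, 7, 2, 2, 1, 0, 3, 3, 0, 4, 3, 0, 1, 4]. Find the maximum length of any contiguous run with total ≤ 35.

→ 3: sum 3, len 1
→ 2: sum 5, len 2
→ 3: sum 8, len 3
→ 7: sum 15, len 4
→ 2: sum 17, len 5
→ 2: sum 19, len 6
→ 1: sum 20, len 7
→ 0: sum 20, len 8
→ 3: sum 23, len 9
→ 3: sum 26, len 10
→ 0: sum 26, len 11
→ 4: sum 30, len 12
→ 3: sum 33, len 13
→ 0: sum 33, len 14
→ 1: sum 34, len 15
→ 4 (dropped 3): sum 35, len 15
Longest length seen: 15.

15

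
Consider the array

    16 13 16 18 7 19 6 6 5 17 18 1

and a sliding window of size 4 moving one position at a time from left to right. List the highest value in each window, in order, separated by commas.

18, 18, 19, 19, 19, 19, 17, 18, 18

Sliding a size-4 window across the 12 values:
(16, 13, 16, 18) → max 18
(13, 16, 18, 7) → max 18
(16, 18, 7, 19) → max 19
(18, 7, 19, 6) → max 19
(7, 19, 6, 6) → max 19
(19, 6, 6, 5) → max 19
(6, 6, 5, 17) → max 17
(6, 5, 17, 18) → max 18
(5, 17, 18, 1) → max 18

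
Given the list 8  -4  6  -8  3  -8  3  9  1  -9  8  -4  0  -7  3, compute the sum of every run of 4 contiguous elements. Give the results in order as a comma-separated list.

2, -3, -7, -10, 7, 5, 4, 9, -4, -5, -3, -8

8 -4 6 -8 → sum 2
-4 6 -8 3 → sum -3
6 -8 3 -8 → sum -7
-8 3 -8 3 → sum -10
3 -8 3 9 → sum 7
-8 3 9 1 → sum 5
3 9 1 -9 → sum 4
9 1 -9 8 → sum 9
1 -9 8 -4 → sum -4
-9 8 -4 0 → sum -5
8 -4 0 -7 → sum -3
-4 0 -7 3 → sum -8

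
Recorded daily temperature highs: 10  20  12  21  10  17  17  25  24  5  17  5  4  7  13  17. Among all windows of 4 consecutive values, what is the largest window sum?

Each size-4 window and its sum:
(10, 20, 12, 21) → sum 63
(20, 12, 21, 10) → sum 63
(12, 21, 10, 17) → sum 60
(21, 10, 17, 17) → sum 65
(10, 17, 17, 25) → sum 69
(17, 17, 25, 24) → sum 83
(17, 25, 24, 5) → sum 71
(25, 24, 5, 17) → sum 71
(24, 5, 17, 5) → sum 51
(5, 17, 5, 4) → sum 31
(17, 5, 4, 7) → sum 33
(5, 4, 7, 13) → sum 29
(4, 7, 13, 17) → sum 41
Largest of these is 83.

83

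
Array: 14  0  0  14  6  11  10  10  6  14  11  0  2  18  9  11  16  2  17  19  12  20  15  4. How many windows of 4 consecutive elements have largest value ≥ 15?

11

(14, 0, 0, 14) → max 14
(0, 0, 14, 6) → max 14
(0, 14, 6, 11) → max 14
(14, 6, 11, 10) → max 14
(6, 11, 10, 10) → max 11
(11, 10, 10, 6) → max 11
(10, 10, 6, 14) → max 14
(10, 6, 14, 11) → max 14
(6, 14, 11, 0) → max 14
(14, 11, 0, 2) → max 14
(11, 0, 2, 18) → max 18  ≥ 15 ✓
(0, 2, 18, 9) → max 18  ≥ 15 ✓
(2, 18, 9, 11) → max 18  ≥ 15 ✓
(18, 9, 11, 16) → max 18  ≥ 15 ✓
(9, 11, 16, 2) → max 16  ≥ 15 ✓
(11, 16, 2, 17) → max 17  ≥ 15 ✓
(16, 2, 17, 19) → max 19  ≥ 15 ✓
(2, 17, 19, 12) → max 19  ≥ 15 ✓
(17, 19, 12, 20) → max 20  ≥ 15 ✓
(19, 12, 20, 15) → max 20  ≥ 15 ✓
(12, 20, 15, 4) → max 20  ≥ 15 ✓
11 windows satisfy the condition.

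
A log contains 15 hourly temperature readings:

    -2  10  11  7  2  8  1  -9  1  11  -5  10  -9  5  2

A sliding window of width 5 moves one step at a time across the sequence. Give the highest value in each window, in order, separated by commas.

-2 10 11 7 2 → max 11
10 11 7 2 8 → max 11
11 7 2 8 1 → max 11
7 2 8 1 -9 → max 8
2 8 1 -9 1 → max 8
8 1 -9 1 11 → max 11
1 -9 1 11 -5 → max 11
-9 1 11 -5 10 → max 11
1 11 -5 10 -9 → max 11
11 -5 10 -9 5 → max 11
-5 10 -9 5 2 → max 10

11, 11, 11, 8, 8, 11, 11, 11, 11, 11, 10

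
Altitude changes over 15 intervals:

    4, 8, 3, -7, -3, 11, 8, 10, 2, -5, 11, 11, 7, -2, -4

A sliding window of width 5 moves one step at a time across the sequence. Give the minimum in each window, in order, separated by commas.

4 8 3 -7 -3 → min -7
8 3 -7 -3 11 → min -7
3 -7 -3 11 8 → min -7
-7 -3 11 8 10 → min -7
-3 11 8 10 2 → min -3
11 8 10 2 -5 → min -5
8 10 2 -5 11 → min -5
10 2 -5 11 11 → min -5
2 -5 11 11 7 → min -5
-5 11 11 7 -2 → min -5
11 11 7 -2 -4 → min -4

-7, -7, -7, -7, -3, -5, -5, -5, -5, -5, -4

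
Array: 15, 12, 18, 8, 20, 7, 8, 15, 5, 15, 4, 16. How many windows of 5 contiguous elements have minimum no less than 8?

1

[15, 12, 18, 8, 20] → min 8  ≥ 8 ✓
[12, 18, 8, 20, 7] → min 7
[18, 8, 20, 7, 8] → min 7
[8, 20, 7, 8, 15] → min 7
[20, 7, 8, 15, 5] → min 5
[7, 8, 15, 5, 15] → min 5
[8, 15, 5, 15, 4] → min 4
[15, 5, 15, 4, 16] → min 4
1 window satisfy the condition.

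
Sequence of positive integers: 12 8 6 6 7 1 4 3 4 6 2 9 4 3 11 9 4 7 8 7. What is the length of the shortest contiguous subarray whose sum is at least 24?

3

Extend right; whenever the sum reaches 24, record the length and shrink from the left:
add 12: running sum 12 < 24
add 8: running sum 20 < 24
end 2: [12, 8, 6] sum 26, len 3
end 3: [12, 8, 6, 6] sum 32, len 4
end 4: [8, 6, 6, 7] sum 27, len 4
end 5: [8, 6, 6, 7, 1] sum 28, len 5
end 6: [6, 6, 7, 1, 4] sum 24, len 5
end 7: [6, 6, 7, 1, 4, 3] sum 27, len 6
end 8: [6, 7, 1, 4, 3, 4] sum 25, len 6
end 9: [7, 1, 4, 3, 4, 6] sum 25, len 6
end 10: [7, 1, 4, 3, 4, 6, 2] sum 27, len 7
end 11: [3, 4, 6, 2, 9] sum 24, len 5
end 12: [4, 6, 2, 9, 4] sum 25, len 5
end 13: [6, 2, 9, 4, 3] sum 24, len 5
end 14: [9, 4, 3, 11] sum 27, len 4
end 15: [4, 3, 11, 9] sum 27, len 4
end 16: [11, 9, 4] sum 24, len 3
end 17: [11, 9, 4, 7] sum 31, len 4
end 18: [9, 4, 7, 8] sum 28, len 4
end 19: [4, 7, 8, 7] sum 26, len 4
Shortest qualifying length: 3.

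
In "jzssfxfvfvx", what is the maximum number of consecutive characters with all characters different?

[j] len 1
[j, z] len 2
[j, z, s] len 3
[s] len 1
[s, f] len 2
[s, f, x] len 3
[x, f] len 2
[x, f, v] len 3
[v, f] len 2
[f, v] len 2
[f, v, x] len 3
Longest all-distinct length: 3.

3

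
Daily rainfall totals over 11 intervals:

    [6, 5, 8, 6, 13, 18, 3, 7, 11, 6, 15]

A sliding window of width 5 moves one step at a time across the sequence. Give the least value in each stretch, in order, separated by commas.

5, 5, 3, 3, 3, 3, 3

Sliding a size-5 window across the 11 values:
6 5 8 6 13 → min 5
5 8 6 13 18 → min 5
8 6 13 18 3 → min 3
6 13 18 3 7 → min 3
13 18 3 7 11 → min 3
18 3 7 11 6 → min 3
3 7 11 6 15 → min 3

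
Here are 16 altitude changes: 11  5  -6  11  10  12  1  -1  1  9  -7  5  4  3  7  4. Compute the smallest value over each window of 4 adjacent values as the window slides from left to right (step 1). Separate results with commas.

-6, -6, -6, 1, -1, -1, -1, -7, -7, -7, -7, 3, 3

Sliding a size-4 window across the 16 values:
11 5 -6 11 → min -6
5 -6 11 10 → min -6
-6 11 10 12 → min -6
11 10 12 1 → min 1
10 12 1 -1 → min -1
12 1 -1 1 → min -1
1 -1 1 9 → min -1
-1 1 9 -7 → min -7
1 9 -7 5 → min -7
9 -7 5 4 → min -7
-7 5 4 3 → min -7
5 4 3 7 → min 3
4 3 7 4 → min 3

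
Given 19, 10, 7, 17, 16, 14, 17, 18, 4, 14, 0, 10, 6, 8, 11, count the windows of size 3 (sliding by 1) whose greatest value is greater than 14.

[19, 10, 7] → max 19  > 14 ✓
[10, 7, 17] → max 17  > 14 ✓
[7, 17, 16] → max 17  > 14 ✓
[17, 16, 14] → max 17  > 14 ✓
[16, 14, 17] → max 17  > 14 ✓
[14, 17, 18] → max 18  > 14 ✓
[17, 18, 4] → max 18  > 14 ✓
[18, 4, 14] → max 18  > 14 ✓
[4, 14, 0] → max 14
[14, 0, 10] → max 14
[0, 10, 6] → max 10
[10, 6, 8] → max 10
[6, 8, 11] → max 11
8 windows satisfy the condition.

8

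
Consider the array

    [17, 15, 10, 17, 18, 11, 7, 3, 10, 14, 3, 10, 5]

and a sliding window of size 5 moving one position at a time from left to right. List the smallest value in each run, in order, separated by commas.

17 15 10 17 18 → min 10
15 10 17 18 11 → min 10
10 17 18 11 7 → min 7
17 18 11 7 3 → min 3
18 11 7 3 10 → min 3
11 7 3 10 14 → min 3
7 3 10 14 3 → min 3
3 10 14 3 10 → min 3
10 14 3 10 5 → min 3

10, 10, 7, 3, 3, 3, 3, 3, 3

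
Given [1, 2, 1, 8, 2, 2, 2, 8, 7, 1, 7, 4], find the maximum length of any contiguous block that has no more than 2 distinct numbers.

5

add 1: window [1] (1 distinct), len 1
add 2: window [1, 2] (2 distinct), len 2
add 1: window [1, 2, 1] (2 distinct), len 3
add 8: window [1, 8] (2 distinct), len 2
add 2: window [8, 2] (2 distinct), len 2
add 2: window [8, 2, 2] (2 distinct), len 3
add 2: window [8, 2, 2, 2] (2 distinct), len 4
add 8: window [8, 2, 2, 2, 8] (2 distinct), len 5
add 7: window [8, 7] (2 distinct), len 2
add 1: window [7, 1] (2 distinct), len 2
add 7: window [7, 1, 7] (2 distinct), len 3
add 4: window [7, 4] (2 distinct), len 2
Longest length with ≤2 distinct: 5.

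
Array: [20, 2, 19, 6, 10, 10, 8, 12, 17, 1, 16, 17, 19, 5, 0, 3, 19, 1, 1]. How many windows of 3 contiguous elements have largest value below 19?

8

[20, 2, 19] → max 20
[2, 19, 6] → max 19
[19, 6, 10] → max 19
[6, 10, 10] → max 10  < 19 ✓
[10, 10, 8] → max 10  < 19 ✓
[10, 8, 12] → max 12  < 19 ✓
[8, 12, 17] → max 17  < 19 ✓
[12, 17, 1] → max 17  < 19 ✓
[17, 1, 16] → max 17  < 19 ✓
[1, 16, 17] → max 17  < 19 ✓
[16, 17, 19] → max 19
[17, 19, 5] → max 19
[19, 5, 0] → max 19
[5, 0, 3] → max 5  < 19 ✓
[0, 3, 19] → max 19
[3, 19, 1] → max 19
[19, 1, 1] → max 19
8 windows satisfy the condition.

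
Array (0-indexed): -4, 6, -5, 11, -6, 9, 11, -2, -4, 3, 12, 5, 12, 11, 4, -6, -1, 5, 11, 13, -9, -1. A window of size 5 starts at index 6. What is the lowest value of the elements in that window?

-4

Elements at indices 6..10: 11, -2, -4, 3, 12
min(11, -2, -4, 3, 12) = -4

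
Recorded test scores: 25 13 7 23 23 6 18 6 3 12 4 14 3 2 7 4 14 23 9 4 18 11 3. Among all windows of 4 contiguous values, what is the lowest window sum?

Each size-4 window and its sum:
[25, 13, 7, 23] → sum 68
[13, 7, 23, 23] → sum 66
[7, 23, 23, 6] → sum 59
[23, 23, 6, 18] → sum 70
[23, 6, 18, 6] → sum 53
[6, 18, 6, 3] → sum 33
[18, 6, 3, 12] → sum 39
[6, 3, 12, 4] → sum 25
[3, 12, 4, 14] → sum 33
[12, 4, 14, 3] → sum 33
[4, 14, 3, 2] → sum 23
[14, 3, 2, 7] → sum 26
[3, 2, 7, 4] → sum 16
[2, 7, 4, 14] → sum 27
[7, 4, 14, 23] → sum 48
[4, 14, 23, 9] → sum 50
[14, 23, 9, 4] → sum 50
[23, 9, 4, 18] → sum 54
[9, 4, 18, 11] → sum 42
[4, 18, 11, 3] → sum 36
Lowest of these is 16.

16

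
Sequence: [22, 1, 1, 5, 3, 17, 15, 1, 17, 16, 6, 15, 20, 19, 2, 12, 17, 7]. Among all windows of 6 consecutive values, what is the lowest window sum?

[22, 1, 1, 5, 3, 17] → sum 49
[1, 1, 5, 3, 17, 15] → sum 42
[1, 5, 3, 17, 15, 1] → sum 42
[5, 3, 17, 15, 1, 17] → sum 58
[3, 17, 15, 1, 17, 16] → sum 69
[17, 15, 1, 17, 16, 6] → sum 72
[15, 1, 17, 16, 6, 15] → sum 70
[1, 17, 16, 6, 15, 20] → sum 75
[17, 16, 6, 15, 20, 19] → sum 93
[16, 6, 15, 20, 19, 2] → sum 78
[6, 15, 20, 19, 2, 12] → sum 74
[15, 20, 19, 2, 12, 17] → sum 85
[20, 19, 2, 12, 17, 7] → sum 77
Lowest of these is 42.

42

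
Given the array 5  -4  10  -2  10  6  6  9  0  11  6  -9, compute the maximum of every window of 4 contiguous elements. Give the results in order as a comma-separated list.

10, 10, 10, 10, 10, 9, 11, 11, 11

5 -4 10 -2 → max 10
-4 10 -2 10 → max 10
10 -2 10 6 → max 10
-2 10 6 6 → max 10
10 6 6 9 → max 10
6 6 9 0 → max 9
6 9 0 11 → max 11
9 0 11 6 → max 11
0 11 6 -9 → max 11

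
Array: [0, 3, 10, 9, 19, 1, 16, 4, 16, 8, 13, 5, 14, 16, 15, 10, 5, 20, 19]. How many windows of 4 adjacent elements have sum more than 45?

(0, 3, 10, 9) → sum 22
(3, 10, 9, 19) → sum 41
(10, 9, 19, 1) → sum 39
(9, 19, 1, 16) → sum 45
(19, 1, 16, 4) → sum 40
(1, 16, 4, 16) → sum 37
(16, 4, 16, 8) → sum 44
(4, 16, 8, 13) → sum 41
(16, 8, 13, 5) → sum 42
(8, 13, 5, 14) → sum 40
(13, 5, 14, 16) → sum 48  > 45 ✓
(5, 14, 16, 15) → sum 50  > 45 ✓
(14, 16, 15, 10) → sum 55  > 45 ✓
(16, 15, 10, 5) → sum 46  > 45 ✓
(15, 10, 5, 20) → sum 50  > 45 ✓
(10, 5, 20, 19) → sum 54  > 45 ✓
6 windows satisfy the condition.

6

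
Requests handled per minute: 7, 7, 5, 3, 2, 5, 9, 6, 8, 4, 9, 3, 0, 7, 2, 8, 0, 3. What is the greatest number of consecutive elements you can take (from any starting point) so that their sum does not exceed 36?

9

Extend to the right; shrink from the left whenever the sum exceeds 36:
[7] sum 7 len 1
[7, 7] sum 14 len 2
[7, 7, 5] sum 19 len 3
[7, 7, 5, 3] sum 22 len 4
[7, 7, 5, 3, 2] sum 24 len 5
[7, 7, 5, 3, 2, 5] sum 29 len 6
[7, 5, 3, 2, 5, 9] sum 31 len 6
[5, 3, 2, 5, 9, 6] sum 30 len 6
[3, 2, 5, 9, 6, 8] sum 33 len 6
[2, 5, 9, 6, 8, 4] sum 34 len 6
[9, 6, 8, 4, 9] sum 36 len 5
[6, 8, 4, 9, 3] sum 30 len 5
[6, 8, 4, 9, 3, 0] sum 30 len 6
[8, 4, 9, 3, 0, 7] sum 31 len 6
[8, 4, 9, 3, 0, 7, 2] sum 33 len 7
[4, 9, 3, 0, 7, 2, 8] sum 33 len 7
[4, 9, 3, 0, 7, 2, 8, 0] sum 33 len 8
[4, 9, 3, 0, 7, 2, 8, 0, 3] sum 36 len 9
Longest length seen: 9.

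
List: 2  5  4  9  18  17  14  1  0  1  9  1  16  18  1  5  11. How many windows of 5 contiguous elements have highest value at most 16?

3

(2, 5, 4, 9, 18) → max 18
(5, 4, 9, 18, 17) → max 18
(4, 9, 18, 17, 14) → max 18
(9, 18, 17, 14, 1) → max 18
(18, 17, 14, 1, 0) → max 18
(17, 14, 1, 0, 1) → max 17
(14, 1, 0, 1, 9) → max 14  ≤ 16 ✓
(1, 0, 1, 9, 1) → max 9  ≤ 16 ✓
(0, 1, 9, 1, 16) → max 16  ≤ 16 ✓
(1, 9, 1, 16, 18) → max 18
(9, 1, 16, 18, 1) → max 18
(1, 16, 18, 1, 5) → max 18
(16, 18, 1, 5, 11) → max 18
3 windows satisfy the condition.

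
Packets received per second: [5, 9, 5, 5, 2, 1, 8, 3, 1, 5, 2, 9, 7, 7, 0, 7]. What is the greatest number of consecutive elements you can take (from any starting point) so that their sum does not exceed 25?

Extend to the right; shrink from the left whenever the sum exceeds 25:
→ 5: sum 5, len 1
→ 9: sum 14, len 2
→ 5: sum 19, len 3
→ 5: sum 24, len 4
→ 2 (dropped 5): sum 21, len 4
→ 1: sum 22, len 5
→ 8 (dropped 9): sum 21, len 5
→ 3: sum 24, len 6
→ 1: sum 25, len 7
→ 5 (dropped 5): sum 25, len 7
→ 2 (dropped 5): sum 22, len 7
→ 9 (dropped 2, 1, 8): sum 20, len 5
→ 7 (dropped 3): sum 24, len 5
→ 7 (dropped 1, 5): sum 25, len 4
→ 0: sum 25, len 5
→ 7 (dropped 2, 9): sum 21, len 4
Longest length seen: 7.

7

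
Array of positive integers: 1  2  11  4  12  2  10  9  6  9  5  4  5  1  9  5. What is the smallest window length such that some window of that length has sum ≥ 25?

3

Extend right; whenever the sum reaches 25, record the length and shrink from the left:
add 1: running sum 1 < 25
add 2: running sum 3 < 25
add 11: running sum 14 < 25
add 4: running sum 18 < 25
add 12: shortest ending here [11, 4, 12] sum 27, len 3
add 2: shortest ending here [11, 4, 12, 2] sum 29, len 4
add 10: shortest ending here [4, 12, 2, 10] sum 28, len 4
add 9: shortest ending here [12, 2, 10, 9] sum 33, len 4
add 6: shortest ending here [10, 9, 6] sum 25, len 3
add 9: shortest ending here [10, 9, 6, 9] sum 34, len 4
add 5: shortest ending here [9, 6, 9, 5] sum 29, len 4
add 4: shortest ending here [9, 6, 9, 5, 4] sum 33, len 5
add 5: shortest ending here [6, 9, 5, 4, 5] sum 29, len 5
add 1: shortest ending here [6, 9, 5, 4, 5, 1] sum 30, len 6
add 9: shortest ending here [9, 5, 4, 5, 1, 9] sum 33, len 6
add 5: shortest ending here [5, 4, 5, 1, 9, 5] sum 29, len 6
Shortest qualifying length: 3.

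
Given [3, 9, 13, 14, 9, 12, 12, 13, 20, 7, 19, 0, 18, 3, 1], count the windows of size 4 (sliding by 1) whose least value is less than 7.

3 9 13 14 → min 3  < 7 ✓
9 13 14 9 → min 9
13 14 9 12 → min 9
14 9 12 12 → min 9
9 12 12 13 → min 9
12 12 13 20 → min 12
12 13 20 7 → min 7
13 20 7 19 → min 7
20 7 19 0 → min 0  < 7 ✓
7 19 0 18 → min 0  < 7 ✓
19 0 18 3 → min 0  < 7 ✓
0 18 3 1 → min 0  < 7 ✓
5 windows satisfy the condition.

5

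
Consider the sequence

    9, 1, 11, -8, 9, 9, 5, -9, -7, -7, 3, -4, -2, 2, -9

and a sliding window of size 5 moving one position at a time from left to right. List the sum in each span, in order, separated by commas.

Sliding a size-5 window across the 15 values:
[9, 1, 11, -8, 9] → sum 22
[1, 11, -8, 9, 9] → sum 22
[11, -8, 9, 9, 5] → sum 26
[-8, 9, 9, 5, -9] → sum 6
[9, 9, 5, -9, -7] → sum 7
[9, 5, -9, -7, -7] → sum -9
[5, -9, -7, -7, 3] → sum -15
[-9, -7, -7, 3, -4] → sum -24
[-7, -7, 3, -4, -2] → sum -17
[-7, 3, -4, -2, 2] → sum -8
[3, -4, -2, 2, -9] → sum -10

22, 22, 26, 6, 7, -9, -15, -24, -17, -8, -10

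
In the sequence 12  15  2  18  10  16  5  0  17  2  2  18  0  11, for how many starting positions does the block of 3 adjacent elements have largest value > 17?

6

[12, 15, 2] → max 15
[15, 2, 18] → max 18  > 17 ✓
[2, 18, 10] → max 18  > 17 ✓
[18, 10, 16] → max 18  > 17 ✓
[10, 16, 5] → max 16
[16, 5, 0] → max 16
[5, 0, 17] → max 17
[0, 17, 2] → max 17
[17, 2, 2] → max 17
[2, 2, 18] → max 18  > 17 ✓
[2, 18, 0] → max 18  > 17 ✓
[18, 0, 11] → max 18  > 17 ✓
6 windows satisfy the condition.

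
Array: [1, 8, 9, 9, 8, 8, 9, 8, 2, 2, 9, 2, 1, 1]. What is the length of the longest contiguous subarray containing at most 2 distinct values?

Extend right; when distinct count exceeds 2, shrink from the left:
[1] 1 distinct, len 1
[1, 8] 2 distinct, len 2
[8, 9] 2 distinct, len 2
[8, 9, 9] 2 distinct, len 3
[8, 9, 9, 8] 2 distinct, len 4
[8, 9, 9, 8, 8] 2 distinct, len 5
[8, 9, 9, 8, 8, 9] 2 distinct, len 6
[8, 9, 9, 8, 8, 9, 8] 2 distinct, len 7
[8, 2] 2 distinct, len 2
[8, 2, 2] 2 distinct, len 3
[2, 2, 9] 2 distinct, len 3
[2, 2, 9, 2] 2 distinct, len 4
[2, 1] 2 distinct, len 2
[2, 1, 1] 2 distinct, len 3
Longest length with ≤2 distinct: 7.

7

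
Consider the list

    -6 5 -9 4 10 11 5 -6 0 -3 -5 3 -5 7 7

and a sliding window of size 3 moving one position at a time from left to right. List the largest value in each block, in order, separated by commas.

5, 5, 10, 11, 11, 11, 5, 0, 0, 3, 3, 7, 7

Sliding a size-3 window across the 15 values:
(-6, 5, -9) → max 5
(5, -9, 4) → max 5
(-9, 4, 10) → max 10
(4, 10, 11) → max 11
(10, 11, 5) → max 11
(11, 5, -6) → max 11
(5, -6, 0) → max 5
(-6, 0, -3) → max 0
(0, -3, -5) → max 0
(-3, -5, 3) → max 3
(-5, 3, -5) → max 3
(3, -5, 7) → max 7
(-5, 7, 7) → max 7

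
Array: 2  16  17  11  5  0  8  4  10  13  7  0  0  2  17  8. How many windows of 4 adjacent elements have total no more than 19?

3

2 16 17 11 → sum 46
16 17 11 5 → sum 49
17 11 5 0 → sum 33
11 5 0 8 → sum 24
5 0 8 4 → sum 17  ≤ 19 ✓
0 8 4 10 → sum 22
8 4 10 13 → sum 35
4 10 13 7 → sum 34
10 13 7 0 → sum 30
13 7 0 0 → sum 20
7 0 0 2 → sum 9  ≤ 19 ✓
0 0 2 17 → sum 19  ≤ 19 ✓
0 2 17 8 → sum 27
3 windows satisfy the condition.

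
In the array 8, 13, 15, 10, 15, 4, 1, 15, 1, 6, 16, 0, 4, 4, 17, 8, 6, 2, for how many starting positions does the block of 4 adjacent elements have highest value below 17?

[8, 13, 15, 10] → max 15  < 17 ✓
[13, 15, 10, 15] → max 15  < 17 ✓
[15, 10, 15, 4] → max 15  < 17 ✓
[10, 15, 4, 1] → max 15  < 17 ✓
[15, 4, 1, 15] → max 15  < 17 ✓
[4, 1, 15, 1] → max 15  < 17 ✓
[1, 15, 1, 6] → max 15  < 17 ✓
[15, 1, 6, 16] → max 16  < 17 ✓
[1, 6, 16, 0] → max 16  < 17 ✓
[6, 16, 0, 4] → max 16  < 17 ✓
[16, 0, 4, 4] → max 16  < 17 ✓
[0, 4, 4, 17] → max 17
[4, 4, 17, 8] → max 17
[4, 17, 8, 6] → max 17
[17, 8, 6, 2] → max 17
11 windows satisfy the condition.

11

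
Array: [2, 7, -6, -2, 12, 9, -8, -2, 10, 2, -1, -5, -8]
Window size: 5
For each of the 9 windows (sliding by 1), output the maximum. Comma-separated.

12, 12, 12, 12, 12, 10, 10, 10, 10

(2, 7, -6, -2, 12) → max 12
(7, -6, -2, 12, 9) → max 12
(-6, -2, 12, 9, -8) → max 12
(-2, 12, 9, -8, -2) → max 12
(12, 9, -8, -2, 10) → max 12
(9, -8, -2, 10, 2) → max 10
(-8, -2, 10, 2, -1) → max 10
(-2, 10, 2, -1, -5) → max 10
(10, 2, -1, -5, -8) → max 10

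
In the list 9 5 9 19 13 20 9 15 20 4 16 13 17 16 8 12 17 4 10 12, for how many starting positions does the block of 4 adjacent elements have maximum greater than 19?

9 5 9 19 → max 19
5 9 19 13 → max 19
9 19 13 20 → max 20  > 19 ✓
19 13 20 9 → max 20  > 19 ✓
13 20 9 15 → max 20  > 19 ✓
20 9 15 20 → max 20  > 19 ✓
9 15 20 4 → max 20  > 19 ✓
15 20 4 16 → max 20  > 19 ✓
20 4 16 13 → max 20  > 19 ✓
4 16 13 17 → max 17
16 13 17 16 → max 17
13 17 16 8 → max 17
17 16 8 12 → max 17
16 8 12 17 → max 17
8 12 17 4 → max 17
12 17 4 10 → max 17
17 4 10 12 → max 17
7 windows satisfy the condition.

7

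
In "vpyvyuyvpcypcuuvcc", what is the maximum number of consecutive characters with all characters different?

5

[v] len 1
[v, p] len 2
[v, p, y] len 3
[p, y, v] len 3
[v, y] len 2
[v, y, u] len 3
[u, y] len 2
[u, y, v] len 3
[u, y, v, p] len 4
[u, y, v, p, c] len 5
[v, p, c, y] len 4
[c, y, p] len 3
[y, p, c] len 3
[y, p, c, u] len 4
[u] len 1
[u, v] len 2
[u, v, c] len 3
[c] len 1
Longest all-distinct length: 5.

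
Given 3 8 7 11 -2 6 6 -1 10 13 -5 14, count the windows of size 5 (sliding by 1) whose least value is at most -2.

[3, 8, 7, 11, -2] → min -2  ≤ -2 ✓
[8, 7, 11, -2, 6] → min -2  ≤ -2 ✓
[7, 11, -2, 6, 6] → min -2  ≤ -2 ✓
[11, -2, 6, 6, -1] → min -2  ≤ -2 ✓
[-2, 6, 6, -1, 10] → min -2  ≤ -2 ✓
[6, 6, -1, 10, 13] → min -1
[6, -1, 10, 13, -5] → min -5  ≤ -2 ✓
[-1, 10, 13, -5, 14] → min -5  ≤ -2 ✓
7 windows satisfy the condition.

7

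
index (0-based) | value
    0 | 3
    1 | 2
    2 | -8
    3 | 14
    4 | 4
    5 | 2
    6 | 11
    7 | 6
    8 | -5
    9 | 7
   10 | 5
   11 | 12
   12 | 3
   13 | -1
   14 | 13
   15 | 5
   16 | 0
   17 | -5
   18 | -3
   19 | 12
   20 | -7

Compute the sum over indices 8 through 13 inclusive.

21

Elements at indices 8..13: -5, 7, 5, 12, 3, -1
sum(-5, 7, 5, 12, 3, -1) = 21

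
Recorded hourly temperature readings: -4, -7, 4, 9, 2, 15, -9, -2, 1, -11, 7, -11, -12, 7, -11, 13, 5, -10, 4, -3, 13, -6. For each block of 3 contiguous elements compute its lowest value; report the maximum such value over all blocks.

2

Each size-3 window and its min:
-4 -7 4 → min -7
-7 4 9 → min -7
4 9 2 → min 2
9 2 15 → min 2
2 15 -9 → min -9
15 -9 -2 → min -9
-9 -2 1 → min -9
-2 1 -11 → min -11
1 -11 7 → min -11
-11 7 -11 → min -11
7 -11 -12 → min -12
-11 -12 7 → min -12
-12 7 -11 → min -12
7 -11 13 → min -11
-11 13 5 → min -11
13 5 -10 → min -10
5 -10 4 → min -10
-10 4 -3 → min -10
4 -3 13 → min -3
-3 13 -6 → min -6
Maximum of these is 2.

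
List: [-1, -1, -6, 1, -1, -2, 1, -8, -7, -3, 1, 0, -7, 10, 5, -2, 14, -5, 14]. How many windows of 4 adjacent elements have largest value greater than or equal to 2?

(-1, -1, -6, 1) → max 1
(-1, -6, 1, -1) → max 1
(-6, 1, -1, -2) → max 1
(1, -1, -2, 1) → max 1
(-1, -2, 1, -8) → max 1
(-2, 1, -8, -7) → max 1
(1, -8, -7, -3) → max 1
(-8, -7, -3, 1) → max 1
(-7, -3, 1, 0) → max 1
(-3, 1, 0, -7) → max 1
(1, 0, -7, 10) → max 10  ≥ 2 ✓
(0, -7, 10, 5) → max 10  ≥ 2 ✓
(-7, 10, 5, -2) → max 10  ≥ 2 ✓
(10, 5, -2, 14) → max 14  ≥ 2 ✓
(5, -2, 14, -5) → max 14  ≥ 2 ✓
(-2, 14, -5, 14) → max 14  ≥ 2 ✓
6 windows satisfy the condition.

6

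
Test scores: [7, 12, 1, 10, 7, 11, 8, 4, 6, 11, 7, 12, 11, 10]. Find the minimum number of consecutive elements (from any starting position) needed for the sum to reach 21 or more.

2

Extend right; whenever the sum reaches 21, record the length and shrink from the left:
add 7: running sum 7 < 21
add 12: running sum 19 < 21
add 1: running sum 20 < 21
add 10: shortest ending here [12, 1, 10] sum 23, len 3
add 7: shortest ending here [12, 1, 10, 7] sum 30, len 4
add 11: shortest ending here [10, 7, 11] sum 28, len 3
add 8: shortest ending here [7, 11, 8] sum 26, len 3
add 4: shortest ending here [11, 8, 4] sum 23, len 3
add 6: shortest ending here [11, 8, 4, 6] sum 29, len 4
add 11: shortest ending here [4, 6, 11] sum 21, len 3
add 7: shortest ending here [6, 11, 7] sum 24, len 3
add 12: shortest ending here [11, 7, 12] sum 30, len 3
add 11: shortest ending here [12, 11] sum 23, len 2
add 10: shortest ending here [11, 10] sum 21, len 2
Shortest qualifying length: 2.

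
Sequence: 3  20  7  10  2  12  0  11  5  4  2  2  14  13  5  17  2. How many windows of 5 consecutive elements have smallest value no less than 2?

[3, 20, 7, 10, 2] → min 2  ≥ 2 ✓
[20, 7, 10, 2, 12] → min 2  ≥ 2 ✓
[7, 10, 2, 12, 0] → min 0
[10, 2, 12, 0, 11] → min 0
[2, 12, 0, 11, 5] → min 0
[12, 0, 11, 5, 4] → min 0
[0, 11, 5, 4, 2] → min 0
[11, 5, 4, 2, 2] → min 2  ≥ 2 ✓
[5, 4, 2, 2, 14] → min 2  ≥ 2 ✓
[4, 2, 2, 14, 13] → min 2  ≥ 2 ✓
[2, 2, 14, 13, 5] → min 2  ≥ 2 ✓
[2, 14, 13, 5, 17] → min 2  ≥ 2 ✓
[14, 13, 5, 17, 2] → min 2  ≥ 2 ✓
8 windows satisfy the condition.

8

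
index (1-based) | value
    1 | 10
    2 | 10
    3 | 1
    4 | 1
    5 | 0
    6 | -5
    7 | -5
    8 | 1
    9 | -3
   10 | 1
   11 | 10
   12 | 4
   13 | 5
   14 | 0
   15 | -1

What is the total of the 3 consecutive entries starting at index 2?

12

Elements at indices 2..4: 10, 1, 1
sum(10, 1, 1) = 12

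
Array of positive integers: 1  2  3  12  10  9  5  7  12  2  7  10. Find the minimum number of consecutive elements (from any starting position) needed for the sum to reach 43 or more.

add 1: running sum 1 < 43
add 2: running sum 3 < 43
add 3: running sum 6 < 43
add 12: running sum 18 < 43
add 10: running sum 28 < 43
add 9: running sum 37 < 43
add 5: running sum 42 < 43
end 7: [12, 10, 9, 5, 7] sum 43, len 5
end 8: [10, 9, 5, 7, 12] sum 43, len 5
end 9: [10, 9, 5, 7, 12, 2] sum 45, len 6
end 10: [10, 9, 5, 7, 12, 2, 7] sum 52, len 7
end 11: [5, 7, 12, 2, 7, 10] sum 43, len 6
Shortest qualifying length: 5.

5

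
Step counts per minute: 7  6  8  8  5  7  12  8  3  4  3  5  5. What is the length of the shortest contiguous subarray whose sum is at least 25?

3

add 7: running sum 7 < 25
add 6: running sum 13 < 25
add 8: running sum 21 < 25
end 3: [7, 6, 8, 8] sum 29, len 4
end 4: [6, 8, 8, 5] sum 27, len 4
end 5: [8, 8, 5, 7] sum 28, len 4
end 6: [8, 5, 7, 12] sum 32, len 4
end 7: [7, 12, 8] sum 27, len 3
end 8: [7, 12, 8, 3] sum 30, len 4
end 9: [12, 8, 3, 4] sum 27, len 4
end 10: [12, 8, 3, 4, 3] sum 30, len 5
end 11: [12, 8, 3, 4, 3, 5] sum 35, len 6
end 12: [8, 3, 4, 3, 5, 5] sum 28, len 6
Shortest qualifying length: 3.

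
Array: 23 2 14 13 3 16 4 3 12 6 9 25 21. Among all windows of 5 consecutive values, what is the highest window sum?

73

23 2 14 13 3 → sum 55
2 14 13 3 16 → sum 48
14 13 3 16 4 → sum 50
13 3 16 4 3 → sum 39
3 16 4 3 12 → sum 38
16 4 3 12 6 → sum 41
4 3 12 6 9 → sum 34
3 12 6 9 25 → sum 55
12 6 9 25 21 → sum 73
Highest of these is 73.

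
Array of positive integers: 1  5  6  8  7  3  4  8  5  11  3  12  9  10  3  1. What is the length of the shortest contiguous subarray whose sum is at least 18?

add 1: running sum 1 < 18
add 5: running sum 6 < 18
add 6: running sum 12 < 18
add 8: shortest ending here [5, 6, 8] sum 19, len 3
add 7: shortest ending here [6, 8, 7] sum 21, len 3
add 3: shortest ending here [8, 7, 3] sum 18, len 3
add 4: shortest ending here [8, 7, 3, 4] sum 22, len 4
add 8: shortest ending here [7, 3, 4, 8] sum 22, len 4
add 5: shortest ending here [3, 4, 8, 5] sum 20, len 4
add 11: shortest ending here [8, 5, 11] sum 24, len 3
add 3: shortest ending here [5, 11, 3] sum 19, len 3
add 12: shortest ending here [11, 3, 12] sum 26, len 3
add 9: shortest ending here [12, 9] sum 21, len 2
add 10: shortest ending here [9, 10] sum 19, len 2
add 3: shortest ending here [9, 10, 3] sum 22, len 3
add 1: shortest ending here [9, 10, 3, 1] sum 23, len 4
Shortest qualifying length: 2.

2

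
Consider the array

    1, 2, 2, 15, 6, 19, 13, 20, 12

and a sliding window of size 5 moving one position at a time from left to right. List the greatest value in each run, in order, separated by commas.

[1, 2, 2, 15, 6] → max 15
[2, 2, 15, 6, 19] → max 19
[2, 15, 6, 19, 13] → max 19
[15, 6, 19, 13, 20] → max 20
[6, 19, 13, 20, 12] → max 20

15, 19, 19, 20, 20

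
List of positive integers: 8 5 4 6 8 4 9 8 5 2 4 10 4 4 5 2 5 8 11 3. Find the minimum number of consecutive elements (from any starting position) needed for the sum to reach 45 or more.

add 8: running sum 8 < 45
add 5: running sum 13 < 45
add 4: running sum 17 < 45
add 6: running sum 23 < 45
add 8: running sum 31 < 45
add 4: running sum 35 < 45
add 9: running sum 44 < 45
end 7: [8, 5, 4, 6, 8, 4, 9, 8] sum 52, len 8
end 8: [5, 4, 6, 8, 4, 9, 8, 5] sum 49, len 8
end 9: [4, 6, 8, 4, 9, 8, 5, 2] sum 46, len 8
end 10: [6, 8, 4, 9, 8, 5, 2, 4] sum 46, len 8
end 11: [8, 4, 9, 8, 5, 2, 4, 10] sum 50, len 8
end 12: [4, 9, 8, 5, 2, 4, 10, 4] sum 46, len 8
end 13: [9, 8, 5, 2, 4, 10, 4, 4] sum 46, len 8
end 14: [9, 8, 5, 2, 4, 10, 4, 4, 5] sum 51, len 9
end 15: [9, 8, 5, 2, 4, 10, 4, 4, 5, 2] sum 53, len 10
end 16: [8, 5, 2, 4, 10, 4, 4, 5, 2, 5] sum 49, len 10
end 17: [5, 2, 4, 10, 4, 4, 5, 2, 5, 8] sum 49, len 10
end 18: [10, 4, 4, 5, 2, 5, 8, 11] sum 49, len 8
end 19: [10, 4, 4, 5, 2, 5, 8, 11, 3] sum 52, len 9
Shortest qualifying length: 8.

8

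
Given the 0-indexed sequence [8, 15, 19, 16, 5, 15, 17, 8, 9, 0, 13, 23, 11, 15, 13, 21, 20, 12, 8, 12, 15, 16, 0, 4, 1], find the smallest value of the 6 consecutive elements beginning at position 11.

11

Elements at indices 11..16: 23, 11, 15, 13, 21, 20
min(23, 11, 15, 13, 21, 20) = 11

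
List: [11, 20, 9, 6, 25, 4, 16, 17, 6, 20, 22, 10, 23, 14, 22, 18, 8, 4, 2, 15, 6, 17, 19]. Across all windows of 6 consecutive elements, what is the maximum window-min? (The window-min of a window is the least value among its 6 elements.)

(11, 20, 9, 6, 25, 4) → min 4
(20, 9, 6, 25, 4, 16) → min 4
(9, 6, 25, 4, 16, 17) → min 4
(6, 25, 4, 16, 17, 6) → min 4
(25, 4, 16, 17, 6, 20) → min 4
(4, 16, 17, 6, 20, 22) → min 4
(16, 17, 6, 20, 22, 10) → min 6
(17, 6, 20, 22, 10, 23) → min 6
(6, 20, 22, 10, 23, 14) → min 6
(20, 22, 10, 23, 14, 22) → min 10
(22, 10, 23, 14, 22, 18) → min 10
(10, 23, 14, 22, 18, 8) → min 8
(23, 14, 22, 18, 8, 4) → min 4
(14, 22, 18, 8, 4, 2) → min 2
(22, 18, 8, 4, 2, 15) → min 2
(18, 8, 4, 2, 15, 6) → min 2
(8, 4, 2, 15, 6, 17) → min 2
(4, 2, 15, 6, 17, 19) → min 2
Maximum of these is 10.

10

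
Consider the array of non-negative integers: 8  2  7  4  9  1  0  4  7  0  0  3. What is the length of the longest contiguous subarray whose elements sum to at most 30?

[8] sum 8 len 1
[8, 2] sum 10 len 2
[8, 2, 7] sum 17 len 3
[8, 2, 7, 4] sum 21 len 4
[8, 2, 7, 4, 9] sum 30 len 5
[2, 7, 4, 9, 1] sum 23 len 5
[2, 7, 4, 9, 1, 0] sum 23 len 6
[2, 7, 4, 9, 1, 0, 4] sum 27 len 7
[4, 9, 1, 0, 4, 7] sum 25 len 6
[4, 9, 1, 0, 4, 7, 0] sum 25 len 7
[4, 9, 1, 0, 4, 7, 0, 0] sum 25 len 8
[4, 9, 1, 0, 4, 7, 0, 0, 3] sum 28 len 9
Longest length seen: 9.

9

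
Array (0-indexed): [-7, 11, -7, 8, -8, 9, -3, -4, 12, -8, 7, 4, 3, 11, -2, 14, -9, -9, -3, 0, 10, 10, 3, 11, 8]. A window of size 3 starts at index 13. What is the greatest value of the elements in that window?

14

Elements at indices 13..15: 11, -2, 14
max(11, -2, 14) = 14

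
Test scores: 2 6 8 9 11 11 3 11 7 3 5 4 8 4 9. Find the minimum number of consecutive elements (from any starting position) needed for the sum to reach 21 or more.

2

add 2: running sum 2 < 21
add 6: running sum 8 < 21
add 8: running sum 16 < 21
add 9: shortest ending here [6, 8, 9] sum 23, len 3
add 11: shortest ending here [8, 9, 11] sum 28, len 3
add 11: shortest ending here [11, 11] sum 22, len 2
add 3: shortest ending here [11, 11, 3] sum 25, len 3
add 11: shortest ending here [11, 3, 11] sum 25, len 3
add 7: shortest ending here [3, 11, 7] sum 21, len 3
add 3: shortest ending here [11, 7, 3] sum 21, len 3
add 5: shortest ending here [11, 7, 3, 5] sum 26, len 4
add 4: shortest ending here [11, 7, 3, 5, 4] sum 30, len 5
add 8: shortest ending here [7, 3, 5, 4, 8] sum 27, len 5
add 4: shortest ending here [5, 4, 8, 4] sum 21, len 4
add 9: shortest ending here [8, 4, 9] sum 21, len 3
Shortest qualifying length: 2.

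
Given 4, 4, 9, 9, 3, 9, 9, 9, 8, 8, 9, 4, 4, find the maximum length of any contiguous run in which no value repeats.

add 4: [4] len 1
add 4 (repeat 4, move left end past it): [4] len 1
add 9: [4, 9] len 2
add 9 (repeat 9, move left end past it): [9] len 1
add 3: [9, 3] len 2
add 9 (repeat 9, move left end past it): [3, 9] len 2
add 9 (repeat 9, move left end past it): [9] len 1
add 9 (repeat 9, move left end past it): [9] len 1
add 8: [9, 8] len 2
add 8 (repeat 8, move left end past it): [8] len 1
add 9: [8, 9] len 2
add 4: [8, 9, 4] len 3
add 4 (repeat 4, move left end past it): [4] len 1
Longest all-distinct length: 3.

3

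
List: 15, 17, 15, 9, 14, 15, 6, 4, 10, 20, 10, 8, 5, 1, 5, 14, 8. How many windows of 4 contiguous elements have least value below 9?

11

15 17 15 9 → min 9
17 15 9 14 → min 9
15 9 14 15 → min 9
9 14 15 6 → min 6  < 9 ✓
14 15 6 4 → min 4  < 9 ✓
15 6 4 10 → min 4  < 9 ✓
6 4 10 20 → min 4  < 9 ✓
4 10 20 10 → min 4  < 9 ✓
10 20 10 8 → min 8  < 9 ✓
20 10 8 5 → min 5  < 9 ✓
10 8 5 1 → min 1  < 9 ✓
8 5 1 5 → min 1  < 9 ✓
5 1 5 14 → min 1  < 9 ✓
1 5 14 8 → min 1  < 9 ✓
11 windows satisfy the condition.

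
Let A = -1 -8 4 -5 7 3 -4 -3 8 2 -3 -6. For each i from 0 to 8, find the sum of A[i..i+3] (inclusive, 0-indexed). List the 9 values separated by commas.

-10, -2, 9, 1, 3, 4, 3, 4, 1

-1 -8 4 -5 → sum -10
-8 4 -5 7 → sum -2
4 -5 7 3 → sum 9
-5 7 3 -4 → sum 1
7 3 -4 -3 → sum 3
3 -4 -3 8 → sum 4
-4 -3 8 2 → sum 3
-3 8 2 -3 → sum 4
8 2 -3 -6 → sum 1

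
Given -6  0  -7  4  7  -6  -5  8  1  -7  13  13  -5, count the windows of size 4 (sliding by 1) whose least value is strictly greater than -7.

3

(-6, 0, -7, 4) → min -7
(0, -7, 4, 7) → min -7
(-7, 4, 7, -6) → min -7
(4, 7, -6, -5) → min -6  > -7 ✓
(7, -6, -5, 8) → min -6  > -7 ✓
(-6, -5, 8, 1) → min -6  > -7 ✓
(-5, 8, 1, -7) → min -7
(8, 1, -7, 13) → min -7
(1, -7, 13, 13) → min -7
(-7, 13, 13, -5) → min -7
3 windows satisfy the condition.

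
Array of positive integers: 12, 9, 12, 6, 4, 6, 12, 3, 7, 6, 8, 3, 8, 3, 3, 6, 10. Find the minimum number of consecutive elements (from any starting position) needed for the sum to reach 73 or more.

add 12: running sum 12 < 73
add 9: running sum 21 < 73
add 12: running sum 33 < 73
add 6: running sum 39 < 73
add 4: running sum 43 < 73
add 6: running sum 49 < 73
add 12: running sum 61 < 73
add 3: running sum 64 < 73
add 7: running sum 71 < 73
add 6: shortest ending here [12, 9, 12, 6, 4, 6, 12, 3, 7, 6] sum 77, len 10
add 8: shortest ending here [9, 12, 6, 4, 6, 12, 3, 7, 6, 8] sum 73, len 10
add 3: shortest ending here [9, 12, 6, 4, 6, 12, 3, 7, 6, 8, 3] sum 76, len 11
add 8: shortest ending here [12, 6, 4, 6, 12, 3, 7, 6, 8, 3, 8] sum 75, len 11
add 3: shortest ending here [12, 6, 4, 6, 12, 3, 7, 6, 8, 3, 8, 3] sum 78, len 12
add 3: shortest ending here [12, 6, 4, 6, 12, 3, 7, 6, 8, 3, 8, 3, 3] sum 81, len 13
add 6: shortest ending here [6, 4, 6, 12, 3, 7, 6, 8, 3, 8, 3, 3, 6] sum 75, len 13
add 10: shortest ending here [6, 12, 3, 7, 6, 8, 3, 8, 3, 3, 6, 10] sum 75, len 12
Shortest qualifying length: 10.

10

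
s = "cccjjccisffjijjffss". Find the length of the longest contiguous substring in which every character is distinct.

[c] len 1
[c] len 1
[c] len 1
[c, j] len 2
[j] len 1
[j, c] len 2
[c] len 1
[c, i] len 2
[c, i, s] len 3
[c, i, s, f] len 4
[f] len 1
[f, j] len 2
[f, j, i] len 3
[i, j] len 2
[j] len 1
[j, f] len 2
[f] len 1
[f, s] len 2
[s] len 1
Longest all-distinct length: 4.

4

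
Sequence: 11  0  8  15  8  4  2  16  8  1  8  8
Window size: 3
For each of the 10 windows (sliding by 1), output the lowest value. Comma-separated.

[11, 0, 8] → min 0
[0, 8, 15] → min 0
[8, 15, 8] → min 8
[15, 8, 4] → min 4
[8, 4, 2] → min 2
[4, 2, 16] → min 2
[2, 16, 8] → min 2
[16, 8, 1] → min 1
[8, 1, 8] → min 1
[1, 8, 8] → min 1

0, 0, 8, 4, 2, 2, 2, 1, 1, 1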